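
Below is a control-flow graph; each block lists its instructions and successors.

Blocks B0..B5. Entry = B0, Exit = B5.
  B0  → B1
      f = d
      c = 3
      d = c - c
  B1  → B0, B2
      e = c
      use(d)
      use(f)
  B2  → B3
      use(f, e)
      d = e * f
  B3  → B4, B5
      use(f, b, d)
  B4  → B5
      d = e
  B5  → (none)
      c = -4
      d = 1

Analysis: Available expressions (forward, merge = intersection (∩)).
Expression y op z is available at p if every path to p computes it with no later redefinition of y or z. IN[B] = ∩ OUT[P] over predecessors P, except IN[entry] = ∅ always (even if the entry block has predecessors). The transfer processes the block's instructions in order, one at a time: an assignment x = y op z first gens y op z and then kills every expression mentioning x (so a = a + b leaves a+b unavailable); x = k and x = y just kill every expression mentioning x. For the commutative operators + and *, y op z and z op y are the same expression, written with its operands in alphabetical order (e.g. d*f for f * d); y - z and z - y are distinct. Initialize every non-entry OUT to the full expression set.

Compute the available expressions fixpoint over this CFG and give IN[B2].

Fixpoint table:
  B0:  IN={}  OUT={c-c}
  B1:  IN={c-c}  OUT={c-c}
  B2:  IN={c-c}  OUT={c-c, e*f}
  B3:  IN={c-c, e*f}  OUT={c-c, e*f}
  B4:  IN={c-c, e*f}  OUT={c-c, e*f}
  B5:  IN={c-c, e*f}  OUT={e*f}

Merge at B2: IN[B2] = OUT[B1] = {c-c}

Answer: {c-c}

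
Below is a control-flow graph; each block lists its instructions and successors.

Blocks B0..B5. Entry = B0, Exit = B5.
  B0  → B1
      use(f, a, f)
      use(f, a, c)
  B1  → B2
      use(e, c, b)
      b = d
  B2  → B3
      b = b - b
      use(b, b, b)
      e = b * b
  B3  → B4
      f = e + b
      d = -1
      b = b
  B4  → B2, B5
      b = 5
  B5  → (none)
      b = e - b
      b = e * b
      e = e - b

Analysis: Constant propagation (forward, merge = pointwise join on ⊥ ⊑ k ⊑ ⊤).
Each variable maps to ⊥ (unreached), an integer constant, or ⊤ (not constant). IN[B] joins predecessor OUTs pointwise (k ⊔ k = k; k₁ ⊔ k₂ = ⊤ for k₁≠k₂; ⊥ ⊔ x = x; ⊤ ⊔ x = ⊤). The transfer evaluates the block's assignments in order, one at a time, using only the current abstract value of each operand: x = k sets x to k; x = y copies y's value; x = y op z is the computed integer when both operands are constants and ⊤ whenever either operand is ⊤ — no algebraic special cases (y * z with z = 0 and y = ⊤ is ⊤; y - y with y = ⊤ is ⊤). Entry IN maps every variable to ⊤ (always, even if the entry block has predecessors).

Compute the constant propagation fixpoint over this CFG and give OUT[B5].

Converged values:
  B0:   IN=(all ⊤)   OUT=(all ⊤)
  B1:   IN=(all ⊤)   OUT=(all ⊤)
  B2:   IN=(all ⊤)   OUT=(all ⊤)
  B3:   IN=(all ⊤)   OUT={d:-1; rest ⊤}
  B4:   IN={d:-1; rest ⊤}   OUT={b:5, d:-1; rest ⊤}
  B5:   IN={b:5, d:-1; rest ⊤}   OUT={d:-1; rest ⊤}

Merge at B5: IN[B5] = OUT[B4] = {a: ⊤, b: 5, c: ⊤, d: -1, e: ⊤, f: ⊤}
Applying B5's transfer function to that IN value gives OUT[B5] (row B5 above).

Answer: {a: ⊤, b: ⊤, c: ⊤, d: -1, e: ⊤, f: ⊤}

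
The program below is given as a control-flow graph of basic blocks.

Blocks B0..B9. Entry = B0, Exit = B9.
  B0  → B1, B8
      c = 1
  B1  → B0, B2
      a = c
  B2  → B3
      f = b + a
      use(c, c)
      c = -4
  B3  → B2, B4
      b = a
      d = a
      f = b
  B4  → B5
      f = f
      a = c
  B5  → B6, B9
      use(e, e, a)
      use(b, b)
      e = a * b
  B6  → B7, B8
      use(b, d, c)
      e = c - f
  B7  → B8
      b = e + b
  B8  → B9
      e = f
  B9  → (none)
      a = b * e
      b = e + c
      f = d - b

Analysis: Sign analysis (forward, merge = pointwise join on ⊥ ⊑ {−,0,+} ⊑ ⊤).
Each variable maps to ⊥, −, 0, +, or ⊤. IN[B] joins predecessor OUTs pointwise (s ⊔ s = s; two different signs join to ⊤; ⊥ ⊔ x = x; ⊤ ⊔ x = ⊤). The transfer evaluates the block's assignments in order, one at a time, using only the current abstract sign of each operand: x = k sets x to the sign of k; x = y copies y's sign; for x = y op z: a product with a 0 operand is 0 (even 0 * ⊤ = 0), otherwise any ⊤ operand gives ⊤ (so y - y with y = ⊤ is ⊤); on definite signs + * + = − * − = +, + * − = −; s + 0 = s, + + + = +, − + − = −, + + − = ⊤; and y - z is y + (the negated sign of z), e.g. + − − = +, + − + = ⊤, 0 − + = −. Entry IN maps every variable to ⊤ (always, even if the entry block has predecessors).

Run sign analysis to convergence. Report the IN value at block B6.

Converged values:
  B0: | IN=(all ⊤) | OUT={c:+; rest ⊤}
  B1: | IN={c:+; rest ⊤} | OUT={a:+, c:+; rest ⊤}
  B2: | IN={a:+; rest ⊤} | OUT={a:+, c:-; rest ⊤}
  B3: | IN={a:+, c:-; rest ⊤} | OUT={a:+, b:+, c:-, d:+, f:+; rest ⊤}
  B4: | IN={a:+, b:+, c:-, d:+, f:+; rest ⊤} | OUT={a:-, b:+, c:-, d:+, f:+; rest ⊤}
  B5: | IN={a:-, b:+, c:-, d:+, f:+; rest ⊤} | OUT={a:-, b:+, c:-, d:+, e:-, f:+; rest ⊤}
  B6: | IN={a:-, b:+, c:-, d:+, e:-, f:+; rest ⊤} | OUT={a:-, b:+, c:-, d:+, e:-, f:+; rest ⊤}
  B7: | IN={a:-, b:+, c:-, d:+, e:-, f:+; rest ⊤} | OUT={a:-, c:-, d:+, e:-, f:+; rest ⊤}
  B8: | IN=(all ⊤) | OUT=(all ⊤)
  B9: | IN=(all ⊤) | OUT=(all ⊤)

Merge at B6: IN[B6] = OUT[B5] = {a: -, b: +, c: -, d: +, e: -, f: +}

Answer: {a: -, b: +, c: -, d: +, e: -, f: +}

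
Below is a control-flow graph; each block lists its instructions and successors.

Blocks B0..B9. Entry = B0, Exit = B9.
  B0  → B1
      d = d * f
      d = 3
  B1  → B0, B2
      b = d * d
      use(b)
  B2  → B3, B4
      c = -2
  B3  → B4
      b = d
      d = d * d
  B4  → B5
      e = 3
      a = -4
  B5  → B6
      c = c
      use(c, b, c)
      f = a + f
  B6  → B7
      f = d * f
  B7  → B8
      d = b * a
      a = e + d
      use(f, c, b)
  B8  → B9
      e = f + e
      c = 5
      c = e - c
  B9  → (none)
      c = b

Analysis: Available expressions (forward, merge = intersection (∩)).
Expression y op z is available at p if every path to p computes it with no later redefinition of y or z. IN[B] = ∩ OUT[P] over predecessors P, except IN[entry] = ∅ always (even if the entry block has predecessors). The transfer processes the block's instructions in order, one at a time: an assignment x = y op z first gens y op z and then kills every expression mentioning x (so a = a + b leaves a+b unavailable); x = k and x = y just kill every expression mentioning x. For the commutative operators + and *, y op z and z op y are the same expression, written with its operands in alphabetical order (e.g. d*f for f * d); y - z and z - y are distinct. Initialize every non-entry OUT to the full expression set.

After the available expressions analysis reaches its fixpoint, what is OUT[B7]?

Fixpoint table:
  B0:   IN={}   OUT={}
  B1:   IN={}   OUT={d*d}
  B2:   IN={d*d}   OUT={d*d}
  B3:   IN={d*d}   OUT={}
  B4:   IN={}   OUT={}
  B5:   IN={}   OUT={}
  B6:   IN={}   OUT={}
  B7:   IN={}   OUT={d+e}
  B8:   IN={d+e}   OUT={}
  B9:   IN={}   OUT={}

Merge at B7: IN[B7] = OUT[B6] = {}
Applying B7's transfer function to that IN value gives OUT[B7] (row B7 above).

Answer: {d+e}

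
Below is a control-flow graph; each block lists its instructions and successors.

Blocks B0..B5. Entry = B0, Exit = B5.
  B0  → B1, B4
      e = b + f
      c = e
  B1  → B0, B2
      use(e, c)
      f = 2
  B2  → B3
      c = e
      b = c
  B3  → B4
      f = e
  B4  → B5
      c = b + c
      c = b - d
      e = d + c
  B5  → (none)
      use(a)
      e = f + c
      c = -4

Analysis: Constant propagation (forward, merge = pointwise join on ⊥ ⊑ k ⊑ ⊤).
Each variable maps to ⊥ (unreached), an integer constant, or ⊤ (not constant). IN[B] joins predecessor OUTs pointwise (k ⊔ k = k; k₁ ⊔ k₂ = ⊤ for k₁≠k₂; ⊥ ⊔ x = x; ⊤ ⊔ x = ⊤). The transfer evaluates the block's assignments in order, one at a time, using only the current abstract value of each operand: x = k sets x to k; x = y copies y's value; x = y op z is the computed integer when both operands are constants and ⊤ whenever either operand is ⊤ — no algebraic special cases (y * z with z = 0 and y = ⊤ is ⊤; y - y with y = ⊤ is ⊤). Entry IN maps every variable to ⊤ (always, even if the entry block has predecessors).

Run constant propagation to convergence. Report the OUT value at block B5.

Answer: {a: ⊤, b: ⊤, c: -4, d: ⊤, e: ⊤, f: ⊤}

Working:
Fixpoint table:
  B0:   IN=(all ⊤)   OUT=(all ⊤)
  B1:   IN=(all ⊤)   OUT={f:2; rest ⊤}
  B2:   IN={f:2; rest ⊤}   OUT={f:2; rest ⊤}
  B3:   IN={f:2; rest ⊤}   OUT=(all ⊤)
  B4:   IN=(all ⊤)   OUT=(all ⊤)
  B5:   IN=(all ⊤)   OUT={c:-4; rest ⊤}

Merge at B5: IN[B5] = OUT[B4] = {a: ⊤, b: ⊤, c: ⊤, d: ⊤, e: ⊤, f: ⊤}
Applying B5's transfer function to that IN value gives OUT[B5] (row B5 above).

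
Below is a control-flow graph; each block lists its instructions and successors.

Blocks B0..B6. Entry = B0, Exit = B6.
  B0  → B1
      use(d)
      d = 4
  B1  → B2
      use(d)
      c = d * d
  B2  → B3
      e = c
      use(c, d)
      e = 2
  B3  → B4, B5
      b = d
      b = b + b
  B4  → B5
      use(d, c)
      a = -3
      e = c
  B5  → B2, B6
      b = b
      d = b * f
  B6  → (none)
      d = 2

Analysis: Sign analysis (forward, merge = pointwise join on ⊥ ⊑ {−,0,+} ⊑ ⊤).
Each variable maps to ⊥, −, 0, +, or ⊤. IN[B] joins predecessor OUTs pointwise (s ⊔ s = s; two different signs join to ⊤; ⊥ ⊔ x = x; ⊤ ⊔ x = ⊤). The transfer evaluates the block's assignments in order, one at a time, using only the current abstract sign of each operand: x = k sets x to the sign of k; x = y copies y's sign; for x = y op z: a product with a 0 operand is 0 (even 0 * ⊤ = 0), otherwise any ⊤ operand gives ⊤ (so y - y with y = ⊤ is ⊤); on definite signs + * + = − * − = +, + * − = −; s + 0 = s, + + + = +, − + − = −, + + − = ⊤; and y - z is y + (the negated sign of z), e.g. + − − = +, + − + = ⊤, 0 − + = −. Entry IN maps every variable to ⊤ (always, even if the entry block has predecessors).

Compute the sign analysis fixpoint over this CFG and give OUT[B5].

Converged values:
  B0: | IN=(all ⊤) | OUT={d:+; rest ⊤}
  B1: | IN={d:+; rest ⊤} | OUT={c:+, d:+; rest ⊤}
  B2: | IN={c:+; rest ⊤} | OUT={c:+, e:+; rest ⊤}
  B3: | IN={c:+, e:+; rest ⊤} | OUT={c:+, e:+; rest ⊤}
  B4: | IN={c:+, e:+; rest ⊤} | OUT={a:-, c:+, e:+; rest ⊤}
  B5: | IN={c:+, e:+; rest ⊤} | OUT={c:+, e:+; rest ⊤}
  B6: | IN={c:+, e:+; rest ⊤} | OUT={c:+, d:+, e:+; rest ⊤}

Merge at B5: IN[B5] = OUT[B3] ⊔ OUT[B4] = {a: ⊤, b: ⊤, c: +, d: ⊤, e: +, f: ⊤}
Applying B5's transfer function to that IN value gives OUT[B5] (row B5 above).

Answer: {a: ⊤, b: ⊤, c: +, d: ⊤, e: +, f: ⊤}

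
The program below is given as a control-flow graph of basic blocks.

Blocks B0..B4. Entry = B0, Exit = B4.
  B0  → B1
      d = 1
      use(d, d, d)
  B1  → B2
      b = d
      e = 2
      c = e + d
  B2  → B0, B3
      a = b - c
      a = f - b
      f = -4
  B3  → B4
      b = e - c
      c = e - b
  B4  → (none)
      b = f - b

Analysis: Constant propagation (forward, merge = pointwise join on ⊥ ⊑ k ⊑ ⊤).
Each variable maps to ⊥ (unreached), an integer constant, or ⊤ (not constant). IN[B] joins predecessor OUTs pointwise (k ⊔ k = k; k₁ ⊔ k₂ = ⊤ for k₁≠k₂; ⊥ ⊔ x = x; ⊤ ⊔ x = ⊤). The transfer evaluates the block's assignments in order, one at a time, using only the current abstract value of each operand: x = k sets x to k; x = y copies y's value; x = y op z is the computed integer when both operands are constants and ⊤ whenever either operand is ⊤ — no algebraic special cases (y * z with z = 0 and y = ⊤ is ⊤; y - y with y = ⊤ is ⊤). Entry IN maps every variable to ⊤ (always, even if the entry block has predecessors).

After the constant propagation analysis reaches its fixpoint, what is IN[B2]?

Answer: {a: ⊤, b: 1, c: 3, d: 1, e: 2, f: ⊤}

Trace:
Fixpoint table:
  B0:  IN=(all ⊤)  OUT={d:1; rest ⊤}
  B1:  IN={d:1; rest ⊤}  OUT={b:1, c:3, d:1, e:2; rest ⊤}
  B2:  IN={b:1, c:3, d:1, e:2; rest ⊤}  OUT={b:1, c:3, d:1, e:2, f:-4; rest ⊤}
  B3:  IN={b:1, c:3, d:1, e:2, f:-4; rest ⊤}  OUT={b:-1, c:3, d:1, e:2, f:-4; rest ⊤}
  B4:  IN={b:-1, c:3, d:1, e:2, f:-4; rest ⊤}  OUT={b:-3, c:3, d:1, e:2, f:-4; rest ⊤}

Merge at B2: IN[B2] = OUT[B1] = {a: ⊤, b: 1, c: 3, d: 1, e: 2, f: ⊤}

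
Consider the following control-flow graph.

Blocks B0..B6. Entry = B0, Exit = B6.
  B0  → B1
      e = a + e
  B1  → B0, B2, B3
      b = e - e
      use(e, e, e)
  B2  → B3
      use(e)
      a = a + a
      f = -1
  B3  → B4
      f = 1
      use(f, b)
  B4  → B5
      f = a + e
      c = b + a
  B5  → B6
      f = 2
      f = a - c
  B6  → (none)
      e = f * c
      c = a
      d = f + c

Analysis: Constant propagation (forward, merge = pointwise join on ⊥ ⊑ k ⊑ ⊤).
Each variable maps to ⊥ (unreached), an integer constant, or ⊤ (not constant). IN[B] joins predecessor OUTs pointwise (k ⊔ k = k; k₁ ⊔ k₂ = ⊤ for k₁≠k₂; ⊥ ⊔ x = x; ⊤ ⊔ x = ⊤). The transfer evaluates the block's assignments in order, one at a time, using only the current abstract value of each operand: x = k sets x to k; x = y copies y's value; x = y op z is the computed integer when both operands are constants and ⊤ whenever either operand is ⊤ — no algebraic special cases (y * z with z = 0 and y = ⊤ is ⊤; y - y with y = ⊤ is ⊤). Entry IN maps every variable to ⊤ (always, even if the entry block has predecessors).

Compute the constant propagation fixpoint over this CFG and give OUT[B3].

Answer: {a: ⊤, b: ⊤, c: ⊤, d: ⊤, e: ⊤, f: 1}

Derivation:
Converged values:
  B0:   IN=(all ⊤)   OUT=(all ⊤)
  B1:   IN=(all ⊤)   OUT=(all ⊤)
  B2:   IN=(all ⊤)   OUT={f:-1; rest ⊤}
  B3:   IN=(all ⊤)   OUT={f:1; rest ⊤}
  B4:   IN={f:1; rest ⊤}   OUT=(all ⊤)
  B5:   IN=(all ⊤)   OUT=(all ⊤)
  B6:   IN=(all ⊤)   OUT=(all ⊤)

Merge at B3: IN[B3] = OUT[B1] ⊔ OUT[B2] = {a: ⊤, b: ⊤, c: ⊤, d: ⊤, e: ⊤, f: ⊤}
Applying B3's transfer function to that IN value gives OUT[B3] (row B3 above).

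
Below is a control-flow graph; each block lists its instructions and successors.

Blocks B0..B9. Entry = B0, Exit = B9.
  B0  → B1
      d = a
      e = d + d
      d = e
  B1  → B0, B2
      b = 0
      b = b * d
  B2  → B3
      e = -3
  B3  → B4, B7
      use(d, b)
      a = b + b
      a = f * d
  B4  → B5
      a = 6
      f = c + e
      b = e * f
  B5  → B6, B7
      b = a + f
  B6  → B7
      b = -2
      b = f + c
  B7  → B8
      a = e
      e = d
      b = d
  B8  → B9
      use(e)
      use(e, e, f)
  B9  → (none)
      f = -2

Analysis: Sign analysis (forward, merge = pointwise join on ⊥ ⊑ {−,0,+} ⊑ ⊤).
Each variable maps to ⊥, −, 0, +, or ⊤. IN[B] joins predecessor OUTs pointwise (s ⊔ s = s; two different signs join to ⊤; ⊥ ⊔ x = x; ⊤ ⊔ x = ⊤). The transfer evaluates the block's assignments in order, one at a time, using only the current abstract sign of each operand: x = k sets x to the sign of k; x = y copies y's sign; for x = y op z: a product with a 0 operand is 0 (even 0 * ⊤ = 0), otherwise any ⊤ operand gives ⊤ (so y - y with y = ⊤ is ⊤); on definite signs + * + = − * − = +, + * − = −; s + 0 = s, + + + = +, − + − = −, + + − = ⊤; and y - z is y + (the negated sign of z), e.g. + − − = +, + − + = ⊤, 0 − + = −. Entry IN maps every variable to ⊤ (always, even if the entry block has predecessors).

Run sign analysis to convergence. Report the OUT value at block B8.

Fixpoint table:
  B0: | IN=(all ⊤) | OUT=(all ⊤)
  B1: | IN=(all ⊤) | OUT={b:0; rest ⊤}
  B2: | IN={b:0; rest ⊤} | OUT={b:0, e:-; rest ⊤}
  B3: | IN={b:0, e:-; rest ⊤} | OUT={b:0, e:-; rest ⊤}
  B4: | IN={b:0, e:-; rest ⊤} | OUT={a:+, e:-; rest ⊤}
  B5: | IN={a:+, e:-; rest ⊤} | OUT={a:+, e:-; rest ⊤}
  B6: | IN={a:+, e:-; rest ⊤} | OUT={a:+, e:-; rest ⊤}
  B7: | IN={e:-; rest ⊤} | OUT={a:-; rest ⊤}
  B8: | IN={a:-; rest ⊤} | OUT={a:-; rest ⊤}
  B9: | IN={a:-; rest ⊤} | OUT={a:-, f:-; rest ⊤}

Merge at B8: IN[B8] = OUT[B7] = {a: -, b: ⊤, c: ⊤, d: ⊤, e: ⊤, f: ⊤}
Applying B8's transfer function to that IN value gives OUT[B8] (row B8 above).

Answer: {a: -, b: ⊤, c: ⊤, d: ⊤, e: ⊤, f: ⊤}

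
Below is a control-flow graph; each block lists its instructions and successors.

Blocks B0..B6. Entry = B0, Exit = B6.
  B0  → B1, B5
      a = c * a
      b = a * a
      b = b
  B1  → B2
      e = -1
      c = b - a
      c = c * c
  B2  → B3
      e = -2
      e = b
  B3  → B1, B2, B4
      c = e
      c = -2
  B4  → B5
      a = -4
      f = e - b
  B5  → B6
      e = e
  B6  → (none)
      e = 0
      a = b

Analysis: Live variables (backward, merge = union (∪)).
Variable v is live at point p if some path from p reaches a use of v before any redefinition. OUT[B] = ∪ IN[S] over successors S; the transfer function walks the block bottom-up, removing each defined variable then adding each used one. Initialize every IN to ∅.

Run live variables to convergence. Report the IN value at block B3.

Converged values:
  B0:  IN={a, c, e}  OUT={a, b, e}
  B1:  IN={a, b}  OUT={a, b}
  B2:  IN={a, b}  OUT={a, b, e}
  B3:  IN={a, b, e}  OUT={a, b, e}
  B4:  IN={b, e}  OUT={b, e}
  B5:  IN={b, e}  OUT={b}
  B6:  IN={b}  OUT={}

Merge at B3: OUT[B3] = IN[B1] ⊔ IN[B2] ⊔ IN[B4] = {a, b, e}
Applying B3's transfer function to that OUT value gives IN[B3] (row B3 above).

Answer: {a, b, e}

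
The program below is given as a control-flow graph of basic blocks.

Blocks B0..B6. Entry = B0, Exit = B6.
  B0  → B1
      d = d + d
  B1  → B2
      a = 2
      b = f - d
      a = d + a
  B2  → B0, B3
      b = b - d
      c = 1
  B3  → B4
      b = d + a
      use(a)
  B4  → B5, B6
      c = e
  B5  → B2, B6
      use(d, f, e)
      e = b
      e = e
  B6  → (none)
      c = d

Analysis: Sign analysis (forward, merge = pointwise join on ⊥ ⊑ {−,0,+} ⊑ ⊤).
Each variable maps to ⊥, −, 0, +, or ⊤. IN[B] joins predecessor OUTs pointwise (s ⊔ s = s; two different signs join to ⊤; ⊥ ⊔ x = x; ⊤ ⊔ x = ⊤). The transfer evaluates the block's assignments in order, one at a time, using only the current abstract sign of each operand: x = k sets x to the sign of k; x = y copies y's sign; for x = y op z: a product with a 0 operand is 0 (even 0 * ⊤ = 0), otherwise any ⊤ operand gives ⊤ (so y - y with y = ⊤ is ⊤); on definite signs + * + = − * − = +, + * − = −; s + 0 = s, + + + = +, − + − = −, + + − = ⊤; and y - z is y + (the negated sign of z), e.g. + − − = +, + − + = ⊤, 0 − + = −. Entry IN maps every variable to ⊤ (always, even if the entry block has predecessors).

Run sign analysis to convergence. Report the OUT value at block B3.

Converged values:
  B0: | IN=(all ⊤) | OUT=(all ⊤)
  B1: | IN=(all ⊤) | OUT=(all ⊤)
  B2: | IN=(all ⊤) | OUT={c:+; rest ⊤}
  B3: | IN={c:+; rest ⊤} | OUT={c:+; rest ⊤}
  B4: | IN={c:+; rest ⊤} | OUT=(all ⊤)
  B5: | IN=(all ⊤) | OUT=(all ⊤)
  B6: | IN=(all ⊤) | OUT=(all ⊤)

Merge at B3: IN[B3] = OUT[B2] = {a: ⊤, b: ⊤, c: +, d: ⊤, e: ⊤, f: ⊤}
Applying B3's transfer function to that IN value gives OUT[B3] (row B3 above).

Answer: {a: ⊤, b: ⊤, c: +, d: ⊤, e: ⊤, f: ⊤}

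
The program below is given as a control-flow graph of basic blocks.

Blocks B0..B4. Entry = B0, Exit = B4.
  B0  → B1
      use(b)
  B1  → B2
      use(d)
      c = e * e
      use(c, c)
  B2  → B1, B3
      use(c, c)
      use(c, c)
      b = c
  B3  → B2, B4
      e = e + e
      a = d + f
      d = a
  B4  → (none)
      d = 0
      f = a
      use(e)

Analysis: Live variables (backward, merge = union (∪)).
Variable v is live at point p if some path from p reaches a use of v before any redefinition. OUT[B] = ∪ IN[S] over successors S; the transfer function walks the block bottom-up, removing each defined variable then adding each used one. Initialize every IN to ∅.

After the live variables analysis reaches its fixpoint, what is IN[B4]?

Answer: {a, e}

Working:
Per-block solution:
  B0: | IN={b, d, e, f} | OUT={d, e, f}
  B1: | IN={d, e, f} | OUT={c, d, e, f}
  B2: | IN={c, d, e, f} | OUT={c, d, e, f}
  B3: | IN={c, d, e, f} | OUT={a, c, d, e, f}
  B4: | IN={a, e} | OUT={}

B4 is the boundary node: OUT[B4] = {}
Applying B4's transfer function to that OUT value gives IN[B4] (row B4 above).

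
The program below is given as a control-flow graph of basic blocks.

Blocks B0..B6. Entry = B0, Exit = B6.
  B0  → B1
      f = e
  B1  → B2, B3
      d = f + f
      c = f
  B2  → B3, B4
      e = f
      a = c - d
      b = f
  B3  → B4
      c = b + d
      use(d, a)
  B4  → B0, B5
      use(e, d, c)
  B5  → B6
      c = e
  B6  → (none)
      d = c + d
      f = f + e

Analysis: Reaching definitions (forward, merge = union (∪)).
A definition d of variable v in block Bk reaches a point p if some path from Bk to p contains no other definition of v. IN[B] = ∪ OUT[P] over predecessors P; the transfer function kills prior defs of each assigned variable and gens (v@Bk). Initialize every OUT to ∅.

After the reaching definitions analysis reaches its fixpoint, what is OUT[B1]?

Answer: {a@B2, b@B2, c@B1, d@B1, e@B2, f@B0}

Derivation:
Fixpoint table:
  B0: | IN={a@B2, b@B2, c@B1, c@B3, d@B1, e@B2, f@B0} | OUT={a@B2, b@B2, c@B1, c@B3, d@B1, e@B2, f@B0}
  B1: | IN={a@B2, b@B2, c@B1, c@B3, d@B1, e@B2, f@B0} | OUT={a@B2, b@B2, c@B1, d@B1, e@B2, f@B0}
  B2: | IN={a@B2, b@B2, c@B1, d@B1, e@B2, f@B0} | OUT={a@B2, b@B2, c@B1, d@B1, e@B2, f@B0}
  B3: | IN={a@B2, b@B2, c@B1, d@B1, e@B2, f@B0} | OUT={a@B2, b@B2, c@B3, d@B1, e@B2, f@B0}
  B4: | IN={a@B2, b@B2, c@B1, c@B3, d@B1, e@B2, f@B0} | OUT={a@B2, b@B2, c@B1, c@B3, d@B1, e@B2, f@B0}
  B5: | IN={a@B2, b@B2, c@B1, c@B3, d@B1, e@B2, f@B0} | OUT={a@B2, b@B2, c@B5, d@B1, e@B2, f@B0}
  B6: | IN={a@B2, b@B2, c@B5, d@B1, e@B2, f@B0} | OUT={a@B2, b@B2, c@B5, d@B6, e@B2, f@B6}

Merge at B1: IN[B1] = OUT[B0] = {a@B2, b@B2, c@B1, c@B3, d@B1, e@B2, f@B0}
Applying B1's transfer function to that IN value gives OUT[B1] (row B1 above).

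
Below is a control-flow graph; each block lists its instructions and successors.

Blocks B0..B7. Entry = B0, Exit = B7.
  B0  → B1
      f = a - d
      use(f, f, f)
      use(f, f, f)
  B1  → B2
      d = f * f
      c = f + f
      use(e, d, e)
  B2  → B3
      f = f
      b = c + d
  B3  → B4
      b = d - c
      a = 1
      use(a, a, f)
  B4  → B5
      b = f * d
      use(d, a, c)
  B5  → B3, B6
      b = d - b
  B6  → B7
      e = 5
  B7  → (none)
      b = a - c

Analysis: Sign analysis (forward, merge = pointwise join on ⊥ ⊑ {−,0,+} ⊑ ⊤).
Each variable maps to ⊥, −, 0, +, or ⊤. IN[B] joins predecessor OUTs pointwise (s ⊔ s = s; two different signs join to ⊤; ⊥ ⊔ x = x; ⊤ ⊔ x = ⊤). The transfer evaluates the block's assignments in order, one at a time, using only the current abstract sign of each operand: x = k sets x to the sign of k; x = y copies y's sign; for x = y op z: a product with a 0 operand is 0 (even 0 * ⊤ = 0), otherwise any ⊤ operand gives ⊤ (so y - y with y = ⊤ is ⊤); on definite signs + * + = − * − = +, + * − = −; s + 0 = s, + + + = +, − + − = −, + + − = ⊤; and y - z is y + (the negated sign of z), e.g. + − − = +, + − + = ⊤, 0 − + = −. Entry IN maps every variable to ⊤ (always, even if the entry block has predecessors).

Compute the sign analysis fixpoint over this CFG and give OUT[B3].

Answer: {a: +, b: ⊤, c: ⊤, d: ⊤, e: ⊤, f: ⊤}

Trace:
Fixpoint table:
  B0:  IN=(all ⊤)  OUT=(all ⊤)
  B1:  IN=(all ⊤)  OUT=(all ⊤)
  B2:  IN=(all ⊤)  OUT=(all ⊤)
  B3:  IN=(all ⊤)  OUT={a:+; rest ⊤}
  B4:  IN={a:+; rest ⊤}  OUT={a:+; rest ⊤}
  B5:  IN={a:+; rest ⊤}  OUT={a:+; rest ⊤}
  B6:  IN={a:+; rest ⊤}  OUT={a:+, e:+; rest ⊤}
  B7:  IN={a:+, e:+; rest ⊤}  OUT={a:+, e:+; rest ⊤}

Merge at B3: IN[B3] = OUT[B2] ⊔ OUT[B5] = {a: ⊤, b: ⊤, c: ⊤, d: ⊤, e: ⊤, f: ⊤}
Applying B3's transfer function to that IN value gives OUT[B3] (row B3 above).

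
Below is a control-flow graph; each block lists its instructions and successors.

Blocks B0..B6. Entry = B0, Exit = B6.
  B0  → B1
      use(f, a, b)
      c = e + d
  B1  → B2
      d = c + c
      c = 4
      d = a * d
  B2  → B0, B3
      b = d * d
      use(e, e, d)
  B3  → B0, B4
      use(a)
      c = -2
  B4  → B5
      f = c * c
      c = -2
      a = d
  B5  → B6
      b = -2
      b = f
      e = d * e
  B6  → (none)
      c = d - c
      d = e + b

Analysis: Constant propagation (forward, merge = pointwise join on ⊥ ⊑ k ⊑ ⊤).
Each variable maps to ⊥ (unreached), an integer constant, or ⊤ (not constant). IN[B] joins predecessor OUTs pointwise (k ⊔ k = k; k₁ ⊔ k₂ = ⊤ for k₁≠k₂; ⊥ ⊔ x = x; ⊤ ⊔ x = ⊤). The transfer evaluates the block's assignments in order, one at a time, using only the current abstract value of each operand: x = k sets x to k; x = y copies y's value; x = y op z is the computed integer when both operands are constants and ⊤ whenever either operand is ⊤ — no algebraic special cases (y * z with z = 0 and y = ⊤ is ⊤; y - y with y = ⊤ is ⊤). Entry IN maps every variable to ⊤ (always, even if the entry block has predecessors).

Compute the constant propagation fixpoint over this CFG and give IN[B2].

Answer: {a: ⊤, b: ⊤, c: 4, d: ⊤, e: ⊤, f: ⊤}

Trace:
Fixpoint table:
  B0: | IN=(all ⊤) | OUT=(all ⊤)
  B1: | IN=(all ⊤) | OUT={c:4; rest ⊤}
  B2: | IN={c:4; rest ⊤} | OUT={c:4; rest ⊤}
  B3: | IN={c:4; rest ⊤} | OUT={c:-2; rest ⊤}
  B4: | IN={c:-2; rest ⊤} | OUT={c:-2, f:4; rest ⊤}
  B5: | IN={c:-2, f:4; rest ⊤} | OUT={b:4, c:-2, f:4; rest ⊤}
  B6: | IN={b:4, c:-2, f:4; rest ⊤} | OUT={b:4, f:4; rest ⊤}

Merge at B2: IN[B2] = OUT[B1] = {a: ⊤, b: ⊤, c: 4, d: ⊤, e: ⊤, f: ⊤}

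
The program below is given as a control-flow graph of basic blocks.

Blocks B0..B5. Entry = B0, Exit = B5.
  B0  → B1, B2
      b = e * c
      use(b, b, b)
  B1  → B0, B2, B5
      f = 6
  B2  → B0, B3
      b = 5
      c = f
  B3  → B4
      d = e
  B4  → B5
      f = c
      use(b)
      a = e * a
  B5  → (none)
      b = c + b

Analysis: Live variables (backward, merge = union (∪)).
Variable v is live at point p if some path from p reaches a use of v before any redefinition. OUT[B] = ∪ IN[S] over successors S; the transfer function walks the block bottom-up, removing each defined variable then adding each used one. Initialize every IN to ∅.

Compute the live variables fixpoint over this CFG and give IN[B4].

Answer: {a, b, c, e}

Derivation:
Converged values:
  B0: | IN={a, c, e, f} | OUT={a, b, c, e, f}
  B1: | IN={a, b, c, e} | OUT={a, b, c, e, f}
  B2: | IN={a, e, f} | OUT={a, b, c, e, f}
  B3: | IN={a, b, c, e} | OUT={a, b, c, e}
  B4: | IN={a, b, c, e} | OUT={b, c}
  B5: | IN={b, c} | OUT={}

Merge at B4: OUT[B4] = IN[B5] = {b, c}
Applying B4's transfer function to that OUT value gives IN[B4] (row B4 above).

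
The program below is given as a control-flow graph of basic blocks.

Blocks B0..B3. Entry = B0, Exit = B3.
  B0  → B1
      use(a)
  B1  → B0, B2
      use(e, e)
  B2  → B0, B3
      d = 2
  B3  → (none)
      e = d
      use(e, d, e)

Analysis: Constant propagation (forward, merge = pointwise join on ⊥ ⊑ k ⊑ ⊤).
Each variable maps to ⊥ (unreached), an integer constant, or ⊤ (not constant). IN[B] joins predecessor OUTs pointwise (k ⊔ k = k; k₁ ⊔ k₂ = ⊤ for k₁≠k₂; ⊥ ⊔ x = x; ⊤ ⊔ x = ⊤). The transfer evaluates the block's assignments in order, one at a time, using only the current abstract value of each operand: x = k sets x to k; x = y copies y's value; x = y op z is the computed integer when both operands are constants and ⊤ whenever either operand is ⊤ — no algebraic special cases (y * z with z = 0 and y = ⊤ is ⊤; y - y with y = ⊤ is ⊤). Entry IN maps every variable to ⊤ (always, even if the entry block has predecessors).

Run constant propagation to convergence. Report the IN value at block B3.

Converged values:
  B0: | IN=(all ⊤) | OUT=(all ⊤)
  B1: | IN=(all ⊤) | OUT=(all ⊤)
  B2: | IN=(all ⊤) | OUT={d:2; rest ⊤}
  B3: | IN={d:2; rest ⊤} | OUT={d:2, e:2; rest ⊤}

Merge at B3: IN[B3] = OUT[B2] = {a: ⊤, b: ⊤, c: ⊤, d: 2, e: ⊤, f: ⊤}

Answer: {a: ⊤, b: ⊤, c: ⊤, d: 2, e: ⊤, f: ⊤}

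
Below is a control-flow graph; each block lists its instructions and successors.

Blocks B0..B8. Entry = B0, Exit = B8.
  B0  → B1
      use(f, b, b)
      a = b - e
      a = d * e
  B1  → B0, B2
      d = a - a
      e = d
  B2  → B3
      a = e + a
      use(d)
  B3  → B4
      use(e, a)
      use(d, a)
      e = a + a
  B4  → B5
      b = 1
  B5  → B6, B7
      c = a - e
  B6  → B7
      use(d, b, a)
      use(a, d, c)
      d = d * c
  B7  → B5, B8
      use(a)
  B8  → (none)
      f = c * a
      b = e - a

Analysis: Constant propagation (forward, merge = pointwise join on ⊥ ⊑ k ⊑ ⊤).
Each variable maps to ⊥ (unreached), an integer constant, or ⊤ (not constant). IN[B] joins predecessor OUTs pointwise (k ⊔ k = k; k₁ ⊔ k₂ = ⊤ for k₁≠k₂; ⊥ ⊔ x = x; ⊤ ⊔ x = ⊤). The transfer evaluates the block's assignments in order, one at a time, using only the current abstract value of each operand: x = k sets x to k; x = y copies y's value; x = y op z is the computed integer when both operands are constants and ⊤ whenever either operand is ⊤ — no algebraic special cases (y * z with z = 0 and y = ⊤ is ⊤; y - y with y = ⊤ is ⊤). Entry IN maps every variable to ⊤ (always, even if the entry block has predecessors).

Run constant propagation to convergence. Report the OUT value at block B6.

Answer: {a: ⊤, b: 1, c: ⊤, d: ⊤, e: ⊤, f: ⊤}

Working:
Converged values:
  B0:  IN=(all ⊤)  OUT=(all ⊤)
  B1:  IN=(all ⊤)  OUT=(all ⊤)
  B2:  IN=(all ⊤)  OUT=(all ⊤)
  B3:  IN=(all ⊤)  OUT=(all ⊤)
  B4:  IN=(all ⊤)  OUT={b:1; rest ⊤}
  B5:  IN={b:1; rest ⊤}  OUT={b:1; rest ⊤}
  B6:  IN={b:1; rest ⊤}  OUT={b:1; rest ⊤}
  B7:  IN={b:1; rest ⊤}  OUT={b:1; rest ⊤}
  B8:  IN={b:1; rest ⊤}  OUT=(all ⊤)

Merge at B6: IN[B6] = OUT[B5] = {a: ⊤, b: 1, c: ⊤, d: ⊤, e: ⊤, f: ⊤}
Applying B6's transfer function to that IN value gives OUT[B6] (row B6 above).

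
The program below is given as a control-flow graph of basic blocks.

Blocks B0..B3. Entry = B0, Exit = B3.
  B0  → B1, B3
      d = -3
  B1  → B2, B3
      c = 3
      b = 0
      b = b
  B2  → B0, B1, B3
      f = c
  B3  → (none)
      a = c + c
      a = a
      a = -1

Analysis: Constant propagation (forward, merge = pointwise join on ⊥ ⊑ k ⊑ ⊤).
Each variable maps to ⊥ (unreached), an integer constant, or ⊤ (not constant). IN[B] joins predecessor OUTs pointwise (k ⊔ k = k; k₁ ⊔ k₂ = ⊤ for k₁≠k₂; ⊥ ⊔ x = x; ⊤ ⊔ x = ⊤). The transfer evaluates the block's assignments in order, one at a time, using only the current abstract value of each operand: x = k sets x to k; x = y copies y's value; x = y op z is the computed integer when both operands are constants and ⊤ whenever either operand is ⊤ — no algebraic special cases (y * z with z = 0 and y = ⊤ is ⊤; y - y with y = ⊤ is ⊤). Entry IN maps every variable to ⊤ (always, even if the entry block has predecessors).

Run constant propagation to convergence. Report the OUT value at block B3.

Converged values:
  B0: | IN=(all ⊤) | OUT={d:-3; rest ⊤}
  B1: | IN={d:-3; rest ⊤} | OUT={b:0, c:3, d:-3; rest ⊤}
  B2: | IN={b:0, c:3, d:-3; rest ⊤} | OUT={b:0, c:3, d:-3, f:3; rest ⊤}
  B3: | IN={d:-3; rest ⊤} | OUT={a:-1, d:-3; rest ⊤}

Merge at B3: IN[B3] = OUT[B0] ⊔ OUT[B1] ⊔ OUT[B2] = {a: ⊤, b: ⊤, c: ⊤, d: -3, e: ⊤, f: ⊤}
Applying B3's transfer function to that IN value gives OUT[B3] (row B3 above).

Answer: {a: -1, b: ⊤, c: ⊤, d: -3, e: ⊤, f: ⊤}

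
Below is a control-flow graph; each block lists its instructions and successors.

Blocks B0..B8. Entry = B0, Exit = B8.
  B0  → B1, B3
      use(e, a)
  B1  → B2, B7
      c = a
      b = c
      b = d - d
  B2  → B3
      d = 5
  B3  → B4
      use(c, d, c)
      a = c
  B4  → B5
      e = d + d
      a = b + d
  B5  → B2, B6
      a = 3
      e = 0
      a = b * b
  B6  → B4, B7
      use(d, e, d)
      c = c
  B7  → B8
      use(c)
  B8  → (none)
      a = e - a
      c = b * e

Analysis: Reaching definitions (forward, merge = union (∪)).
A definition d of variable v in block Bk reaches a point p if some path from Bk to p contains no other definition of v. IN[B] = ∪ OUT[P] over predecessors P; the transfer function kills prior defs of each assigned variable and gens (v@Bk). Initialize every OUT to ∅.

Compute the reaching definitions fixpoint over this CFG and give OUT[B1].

Fixpoint table:
  B0: | IN={} | OUT={}
  B1: | IN={} | OUT={b@B1, c@B1}
  B2: | IN={a@B5, b@B1, c@B1, c@B6, d@B2, e@B5} | OUT={a@B5, b@B1, c@B1, c@B6, d@B2, e@B5}
  B3: | IN={a@B5, b@B1, c@B1, c@B6, d@B2, e@B5} | OUT={a@B3, b@B1, c@B1, c@B6, d@B2, e@B5}
  B4: | IN={a@B3, a@B5, b@B1, c@B1, c@B6, d@B2, e@B5} | OUT={a@B4, b@B1, c@B1, c@B6, d@B2, e@B4}
  B5: | IN={a@B4, b@B1, c@B1, c@B6, d@B2, e@B4} | OUT={a@B5, b@B1, c@B1, c@B6, d@B2, e@B5}
  B6: | IN={a@B5, b@B1, c@B1, c@B6, d@B2, e@B5} | OUT={a@B5, b@B1, c@B6, d@B2, e@B5}
  B7: | IN={a@B5, b@B1, c@B1, c@B6, d@B2, e@B5} | OUT={a@B5, b@B1, c@B1, c@B6, d@B2, e@B5}
  B8: | IN={a@B5, b@B1, c@B1, c@B6, d@B2, e@B5} | OUT={a@B8, b@B1, c@B8, d@B2, e@B5}

Merge at B1: IN[B1] = OUT[B0] = {}
Applying B1's transfer function to that IN value gives OUT[B1] (row B1 above).

Answer: {b@B1, c@B1}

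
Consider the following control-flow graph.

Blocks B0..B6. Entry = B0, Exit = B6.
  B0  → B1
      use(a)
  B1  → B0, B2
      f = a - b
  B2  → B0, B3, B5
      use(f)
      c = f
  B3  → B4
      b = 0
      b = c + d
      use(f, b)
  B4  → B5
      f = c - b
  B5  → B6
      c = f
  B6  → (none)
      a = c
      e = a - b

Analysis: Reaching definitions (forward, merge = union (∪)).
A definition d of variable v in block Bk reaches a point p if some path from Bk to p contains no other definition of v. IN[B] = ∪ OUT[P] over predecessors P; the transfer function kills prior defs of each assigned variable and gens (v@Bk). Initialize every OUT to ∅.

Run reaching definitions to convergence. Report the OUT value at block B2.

Answer: {c@B2, f@B1}

Trace:
Per-block solution:
  B0:  IN={c@B2, f@B1}  OUT={c@B2, f@B1}
  B1:  IN={c@B2, f@B1}  OUT={c@B2, f@B1}
  B2:  IN={c@B2, f@B1}  OUT={c@B2, f@B1}
  B3:  IN={c@B2, f@B1}  OUT={b@B3, c@B2, f@B1}
  B4:  IN={b@B3, c@B2, f@B1}  OUT={b@B3, c@B2, f@B4}
  B5:  IN={b@B3, c@B2, f@B1, f@B4}  OUT={b@B3, c@B5, f@B1, f@B4}
  B6:  IN={b@B3, c@B5, f@B1, f@B4}  OUT={a@B6, b@B3, c@B5, e@B6, f@B1, f@B4}

Merge at B2: IN[B2] = OUT[B1] = {c@B2, f@B1}
Applying B2's transfer function to that IN value gives OUT[B2] (row B2 above).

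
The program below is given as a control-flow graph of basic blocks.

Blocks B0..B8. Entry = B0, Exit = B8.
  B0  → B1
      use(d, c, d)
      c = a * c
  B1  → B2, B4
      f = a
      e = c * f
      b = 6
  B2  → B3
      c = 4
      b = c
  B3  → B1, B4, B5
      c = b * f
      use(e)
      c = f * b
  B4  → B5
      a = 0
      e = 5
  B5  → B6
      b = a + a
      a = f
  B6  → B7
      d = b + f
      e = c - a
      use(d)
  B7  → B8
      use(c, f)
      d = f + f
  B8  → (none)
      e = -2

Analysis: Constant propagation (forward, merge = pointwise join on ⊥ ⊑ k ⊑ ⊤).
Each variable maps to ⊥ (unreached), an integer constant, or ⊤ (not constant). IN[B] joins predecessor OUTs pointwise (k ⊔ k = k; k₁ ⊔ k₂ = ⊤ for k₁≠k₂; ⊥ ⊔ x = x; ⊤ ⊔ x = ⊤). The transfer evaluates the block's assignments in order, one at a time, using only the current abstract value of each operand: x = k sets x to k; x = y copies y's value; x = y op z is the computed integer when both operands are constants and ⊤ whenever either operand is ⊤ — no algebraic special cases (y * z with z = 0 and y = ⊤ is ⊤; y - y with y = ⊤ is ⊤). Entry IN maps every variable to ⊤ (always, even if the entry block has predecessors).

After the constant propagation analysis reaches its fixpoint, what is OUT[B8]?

Converged values:
  B0:  IN=(all ⊤)  OUT=(all ⊤)
  B1:  IN=(all ⊤)  OUT={b:6; rest ⊤}
  B2:  IN={b:6; rest ⊤}  OUT={b:4, c:4; rest ⊤}
  B3:  IN={b:4, c:4; rest ⊤}  OUT={b:4; rest ⊤}
  B4:  IN=(all ⊤)  OUT={a:0, e:5; rest ⊤}
  B5:  IN=(all ⊤)  OUT=(all ⊤)
  B6:  IN=(all ⊤)  OUT=(all ⊤)
  B7:  IN=(all ⊤)  OUT=(all ⊤)
  B8:  IN=(all ⊤)  OUT={e:-2; rest ⊤}

Merge at B8: IN[B8] = OUT[B7] = {a: ⊤, b: ⊤, c: ⊤, d: ⊤, e: ⊤, f: ⊤}
Applying B8's transfer function to that IN value gives OUT[B8] (row B8 above).

Answer: {a: ⊤, b: ⊤, c: ⊤, d: ⊤, e: -2, f: ⊤}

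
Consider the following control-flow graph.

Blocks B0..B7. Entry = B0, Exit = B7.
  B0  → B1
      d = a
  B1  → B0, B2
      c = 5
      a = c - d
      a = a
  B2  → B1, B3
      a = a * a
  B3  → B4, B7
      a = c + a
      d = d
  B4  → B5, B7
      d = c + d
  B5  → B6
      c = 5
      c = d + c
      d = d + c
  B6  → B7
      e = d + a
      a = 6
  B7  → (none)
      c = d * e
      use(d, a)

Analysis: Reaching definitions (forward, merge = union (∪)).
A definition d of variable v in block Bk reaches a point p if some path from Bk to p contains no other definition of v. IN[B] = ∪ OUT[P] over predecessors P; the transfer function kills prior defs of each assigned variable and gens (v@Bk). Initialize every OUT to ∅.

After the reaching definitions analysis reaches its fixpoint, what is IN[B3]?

Converged values:
  B0:  IN={a@B1, c@B1, d@B0}  OUT={a@B1, c@B1, d@B0}
  B1:  IN={a@B1, a@B2, c@B1, d@B0}  OUT={a@B1, c@B1, d@B0}
  B2:  IN={a@B1, c@B1, d@B0}  OUT={a@B2, c@B1, d@B0}
  B3:  IN={a@B2, c@B1, d@B0}  OUT={a@B3, c@B1, d@B3}
  B4:  IN={a@B3, c@B1, d@B3}  OUT={a@B3, c@B1, d@B4}
  B5:  IN={a@B3, c@B1, d@B4}  OUT={a@B3, c@B5, d@B5}
  B6:  IN={a@B3, c@B5, d@B5}  OUT={a@B6, c@B5, d@B5, e@B6}
  B7:  IN={a@B3, a@B6, c@B1, c@B5, d@B3, d@B4, d@B5, e@B6}  OUT={a@B3, a@B6, c@B7, d@B3, d@B4, d@B5, e@B6}

Merge at B3: IN[B3] = OUT[B2] = {a@B2, c@B1, d@B0}

Answer: {a@B2, c@B1, d@B0}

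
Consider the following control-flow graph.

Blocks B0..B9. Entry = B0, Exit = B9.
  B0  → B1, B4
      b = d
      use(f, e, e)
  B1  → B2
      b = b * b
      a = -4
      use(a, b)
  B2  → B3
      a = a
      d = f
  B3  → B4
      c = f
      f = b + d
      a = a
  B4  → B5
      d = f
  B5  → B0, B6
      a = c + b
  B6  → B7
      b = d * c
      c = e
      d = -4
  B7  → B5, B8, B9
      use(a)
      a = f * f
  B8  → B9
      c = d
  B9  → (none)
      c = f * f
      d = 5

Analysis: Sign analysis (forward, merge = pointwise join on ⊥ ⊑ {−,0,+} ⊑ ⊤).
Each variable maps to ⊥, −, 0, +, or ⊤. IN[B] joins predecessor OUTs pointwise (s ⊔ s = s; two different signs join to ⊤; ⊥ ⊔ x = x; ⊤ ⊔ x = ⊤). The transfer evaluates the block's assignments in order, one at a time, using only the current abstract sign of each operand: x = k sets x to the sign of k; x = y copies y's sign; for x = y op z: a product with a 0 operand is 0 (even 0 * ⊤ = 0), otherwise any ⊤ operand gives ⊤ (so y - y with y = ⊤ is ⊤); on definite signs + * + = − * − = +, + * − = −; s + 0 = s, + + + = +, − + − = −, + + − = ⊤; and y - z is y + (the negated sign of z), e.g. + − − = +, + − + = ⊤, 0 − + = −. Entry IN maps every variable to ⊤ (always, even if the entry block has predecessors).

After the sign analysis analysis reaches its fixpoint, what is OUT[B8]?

Converged values:
  B0:  IN=(all ⊤)  OUT=(all ⊤)
  B1:  IN=(all ⊤)  OUT={a:-; rest ⊤}
  B2:  IN={a:-; rest ⊤}  OUT={a:-; rest ⊤}
  B3:  IN={a:-; rest ⊤}  OUT={a:-; rest ⊤}
  B4:  IN=(all ⊤)  OUT=(all ⊤)
  B5:  IN=(all ⊤)  OUT=(all ⊤)
  B6:  IN=(all ⊤)  OUT={d:-; rest ⊤}
  B7:  IN={d:-; rest ⊤}  OUT={d:-; rest ⊤}
  B8:  IN={d:-; rest ⊤}  OUT={c:-, d:-; rest ⊤}
  B9:  IN={d:-; rest ⊤}  OUT={d:+; rest ⊤}

Merge at B8: IN[B8] = OUT[B7] = {a: ⊤, b: ⊤, c: ⊤, d: -, e: ⊤, f: ⊤}
Applying B8's transfer function to that IN value gives OUT[B8] (row B8 above).

Answer: {a: ⊤, b: ⊤, c: -, d: -, e: ⊤, f: ⊤}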